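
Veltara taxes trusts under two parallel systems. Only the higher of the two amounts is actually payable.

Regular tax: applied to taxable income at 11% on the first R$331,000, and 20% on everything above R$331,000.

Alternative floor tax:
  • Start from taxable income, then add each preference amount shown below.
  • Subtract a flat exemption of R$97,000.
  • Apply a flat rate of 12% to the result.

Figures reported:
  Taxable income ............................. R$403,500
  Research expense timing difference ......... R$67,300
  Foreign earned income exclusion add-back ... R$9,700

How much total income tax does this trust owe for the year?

R$50,910

Regular tax:
  R$331,000 × 11% = R$36,410
  R$72,500 × 20% = R$14,500
  → R$50,910

Alternative floor tax:
  Adjusted income: R$403,500 + R$67,300 + R$9,700 = R$480,500
  Less exemption R$97,000 → base R$383,500
  R$383,500 × 12% = R$46,020

R$50,910 > R$46,020, so the regular tax governs.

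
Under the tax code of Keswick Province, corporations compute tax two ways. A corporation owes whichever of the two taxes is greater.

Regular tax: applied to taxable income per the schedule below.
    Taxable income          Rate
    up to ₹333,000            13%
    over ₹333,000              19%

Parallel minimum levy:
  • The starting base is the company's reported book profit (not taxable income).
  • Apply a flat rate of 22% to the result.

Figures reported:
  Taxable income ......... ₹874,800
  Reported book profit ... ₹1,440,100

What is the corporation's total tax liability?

₹316,822

Regular tax:
  ₹333,000 × 13% = ₹43,290
  ₹541,800 × 19% = ₹102,942
  → ₹146,232

Parallel minimum levy:
  Base (reported book profit): ₹1,440,100
  ₹1,440,100 × 22% = ₹316,822

₹316,822 > ₹146,232, so the parallel minimum levy is the binding amount.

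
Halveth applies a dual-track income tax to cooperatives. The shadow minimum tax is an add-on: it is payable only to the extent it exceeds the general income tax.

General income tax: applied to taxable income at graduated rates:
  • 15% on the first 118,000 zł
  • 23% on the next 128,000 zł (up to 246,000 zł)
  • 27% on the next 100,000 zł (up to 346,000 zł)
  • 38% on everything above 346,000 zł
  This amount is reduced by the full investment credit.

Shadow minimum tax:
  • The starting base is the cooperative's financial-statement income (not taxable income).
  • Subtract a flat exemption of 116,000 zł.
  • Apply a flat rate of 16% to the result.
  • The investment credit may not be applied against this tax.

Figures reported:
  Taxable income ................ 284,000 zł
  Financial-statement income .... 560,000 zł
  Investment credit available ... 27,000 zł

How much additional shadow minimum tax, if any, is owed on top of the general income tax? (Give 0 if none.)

Shadow minimum tax:
  Base (financial-statement income): 560,000 zł
  Less exemption 116,000 zł → base 444,000 zł
  444,000 zł × 16% = 71,040 zł

General income tax:
  118,000 zł × 15% = 17,700 zł
  128,000 zł × 23% = 29,440 zł
  38,000 zł × 27% = 10,260 zł
  → 57,400 zł
  Less investment credit 27,000 zł → 30,400 zł

Excess of shadow minimum tax over general income tax: 71,040 zł − 30,400 zł = 40,640 zł.

40,640 zł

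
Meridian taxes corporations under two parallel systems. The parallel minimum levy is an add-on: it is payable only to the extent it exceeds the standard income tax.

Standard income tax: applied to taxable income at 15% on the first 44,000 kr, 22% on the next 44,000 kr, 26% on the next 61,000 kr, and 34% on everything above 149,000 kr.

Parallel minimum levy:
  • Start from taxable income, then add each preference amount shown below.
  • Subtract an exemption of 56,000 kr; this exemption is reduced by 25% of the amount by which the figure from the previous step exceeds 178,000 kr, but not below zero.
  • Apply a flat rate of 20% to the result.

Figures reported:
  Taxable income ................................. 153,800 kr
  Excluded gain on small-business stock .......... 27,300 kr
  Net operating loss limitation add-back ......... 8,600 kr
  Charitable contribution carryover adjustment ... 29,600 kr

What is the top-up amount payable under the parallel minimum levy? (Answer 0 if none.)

953 kr

Standard income tax:
  44,000 kr × 15% = 6,600 kr
  44,000 kr × 22% = 9,680 kr
  61,000 kr × 26% = 15,860 kr
  4,800 kr × 34% = 1,632 kr
  → 33,772 kr

Parallel minimum levy:
  Adjusted income: 153,800 kr + 27,300 kr + 8,600 kr + 29,600 kr = 219,300 kr
  Exemption: 56,000 kr − 25% × (219,300 kr − 178,000 kr) = 56,000 kr − 10,325 kr = 45,675 kr
  Base: 219,300 kr − 45,675 kr = 173,625 kr
  173,625 kr × 20% = 34,725 kr

Excess of parallel minimum levy over standard income tax: 34,725 kr − 33,772 kr = 953 kr.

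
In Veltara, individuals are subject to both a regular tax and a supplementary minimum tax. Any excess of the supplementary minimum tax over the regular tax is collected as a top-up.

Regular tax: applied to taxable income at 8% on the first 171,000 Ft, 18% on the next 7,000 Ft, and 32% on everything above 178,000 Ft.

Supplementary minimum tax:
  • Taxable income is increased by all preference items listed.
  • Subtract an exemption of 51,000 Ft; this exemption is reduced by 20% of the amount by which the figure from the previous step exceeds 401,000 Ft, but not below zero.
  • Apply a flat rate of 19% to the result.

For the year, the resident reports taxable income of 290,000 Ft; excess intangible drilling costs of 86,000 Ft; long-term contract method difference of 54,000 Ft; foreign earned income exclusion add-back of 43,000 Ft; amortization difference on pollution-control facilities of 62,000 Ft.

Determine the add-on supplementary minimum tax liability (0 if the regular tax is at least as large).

Regular tax:
  171,000 Ft × 8% = 13,680 Ft
  7,000 Ft × 18% = 1,260 Ft
  112,000 Ft × 32% = 35,840 Ft
  → 50,780 Ft

Supplementary minimum tax:
  Adjusted income: 290,000 Ft + 86,000 Ft + 54,000 Ft + 43,000 Ft + 62,000 Ft = 535,000 Ft
  Exemption: 51,000 Ft − 20% × (535,000 Ft − 401,000 Ft) = 51,000 Ft − 26,800 Ft = 24,200 Ft
  Base: 535,000 Ft − 24,200 Ft = 510,800 Ft
  510,800 Ft × 19% = 97,052 Ft

Excess of supplementary minimum tax over regular tax: 97,052 Ft − 50,780 Ft = 46,272 Ft.

46,272 Ft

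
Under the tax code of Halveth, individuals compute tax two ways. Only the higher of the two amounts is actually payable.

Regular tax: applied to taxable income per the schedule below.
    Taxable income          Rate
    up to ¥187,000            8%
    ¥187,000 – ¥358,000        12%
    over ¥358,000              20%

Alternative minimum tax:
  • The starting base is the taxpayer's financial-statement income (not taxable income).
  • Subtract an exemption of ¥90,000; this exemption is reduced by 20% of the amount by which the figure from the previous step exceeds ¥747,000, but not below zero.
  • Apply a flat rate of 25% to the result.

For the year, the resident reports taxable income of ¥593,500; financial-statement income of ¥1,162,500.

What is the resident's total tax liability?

¥288,900

Alternative minimum tax:
  Base (financial-statement income): ¥1,162,500
  Exemption: ¥90,000 − 20% × (¥1,162,500 − ¥747,000) = ¥90,000 − ¥83,100 = ¥6,900
  Base: ¥1,162,500 − ¥6,900 = ¥1,155,600
  ¥1,155,600 × 25% = ¥288,900

Regular tax:
  ¥187,000 × 8% = ¥14,960
  ¥171,000 × 12% = ¥20,520
  ¥235,500 × 20% = ¥47,100
  → ¥82,580

¥288,900 > ¥82,580, so the alternative minimum tax is the binding amount.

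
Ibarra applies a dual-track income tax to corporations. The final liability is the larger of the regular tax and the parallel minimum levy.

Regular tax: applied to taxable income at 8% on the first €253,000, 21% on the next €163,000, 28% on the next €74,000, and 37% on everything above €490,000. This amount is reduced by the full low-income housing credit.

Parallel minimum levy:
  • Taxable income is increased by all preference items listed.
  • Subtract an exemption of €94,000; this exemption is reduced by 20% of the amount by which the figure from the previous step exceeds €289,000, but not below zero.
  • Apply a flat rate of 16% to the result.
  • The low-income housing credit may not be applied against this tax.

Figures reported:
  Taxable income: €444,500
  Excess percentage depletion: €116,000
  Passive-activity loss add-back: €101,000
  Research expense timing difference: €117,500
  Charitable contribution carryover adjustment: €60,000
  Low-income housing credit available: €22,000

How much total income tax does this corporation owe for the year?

€134,240

Parallel minimum levy:
  Adjusted income: €444,500 + €116,000 + €101,000 + €117,500 + €60,000 = €839,000
  Exemption: 20% × (€839,000 − €289,000) = €110,000 ≥ €94,000, so the exemption is fully phased out
  Base: €839,000 − €0 = €839,000
  €839,000 × 16% = €134,240

Regular tax:
  €253,000 × 8% = €20,240
  €163,000 × 21% = €34,230
  €28,500 × 28% = €7,980
  → €62,450
  Less low-income housing credit €22,000 → €40,450

€134,240 > €40,450, so the parallel minimum levy is the binding amount.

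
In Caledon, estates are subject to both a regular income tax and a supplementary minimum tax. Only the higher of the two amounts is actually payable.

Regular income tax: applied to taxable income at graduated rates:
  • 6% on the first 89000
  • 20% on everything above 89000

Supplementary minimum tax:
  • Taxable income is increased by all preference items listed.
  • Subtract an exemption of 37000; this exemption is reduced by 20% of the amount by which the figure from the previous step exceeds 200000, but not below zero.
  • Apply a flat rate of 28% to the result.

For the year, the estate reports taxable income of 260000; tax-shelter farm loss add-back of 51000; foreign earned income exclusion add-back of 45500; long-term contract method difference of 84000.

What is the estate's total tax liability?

Supplementary minimum tax:
  Adjusted income: 260000 + 51000 + 45500 + 84000 = 440500
  Exemption: 20% × (440500 − 200000) = 48100 ≥ 37000, so the exemption is fully phased out
  Base: 440500 − 0 = 440500
  440500 × 28% = 123340

Regular income tax:
  89000 × 6% = 5340
  171000 × 20% = 34200
  → 39540

123340 > 39540, so the supplementary minimum tax is the binding amount.

123340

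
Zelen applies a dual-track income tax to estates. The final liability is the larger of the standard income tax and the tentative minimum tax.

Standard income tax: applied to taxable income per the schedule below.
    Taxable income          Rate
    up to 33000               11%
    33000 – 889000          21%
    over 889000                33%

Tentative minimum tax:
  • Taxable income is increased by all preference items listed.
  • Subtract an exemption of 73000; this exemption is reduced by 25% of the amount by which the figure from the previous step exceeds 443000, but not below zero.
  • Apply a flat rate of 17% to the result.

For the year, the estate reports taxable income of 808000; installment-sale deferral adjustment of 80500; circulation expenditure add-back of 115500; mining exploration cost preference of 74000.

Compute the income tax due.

183260

Tentative minimum tax:
  Adjusted income: 808000 + 80500 + 115500 + 74000 = 1078000
  Exemption: 25% × (1078000 − 443000) = 158750 ≥ 73000, so the exemption is fully phased out
  Base: 1078000 − 0 = 1078000
  1078000 × 17% = 183260

Standard income tax:
  33000 × 11% = 3630
  775000 × 21% = 162750
  → 166380

183260 > 166380, so the tentative minimum tax is the binding amount.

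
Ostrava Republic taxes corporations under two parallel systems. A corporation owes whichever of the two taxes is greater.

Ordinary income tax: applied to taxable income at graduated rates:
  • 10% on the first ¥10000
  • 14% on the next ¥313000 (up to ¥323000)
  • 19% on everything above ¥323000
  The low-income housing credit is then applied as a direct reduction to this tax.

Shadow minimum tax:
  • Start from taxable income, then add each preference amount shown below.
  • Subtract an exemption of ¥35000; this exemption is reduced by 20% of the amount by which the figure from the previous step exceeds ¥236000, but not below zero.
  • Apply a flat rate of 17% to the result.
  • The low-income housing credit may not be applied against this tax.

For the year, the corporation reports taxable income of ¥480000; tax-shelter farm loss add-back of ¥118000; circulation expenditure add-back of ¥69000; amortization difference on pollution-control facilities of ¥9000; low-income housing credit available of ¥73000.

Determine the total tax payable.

¥114920

Shadow minimum tax:
  Adjusted income: ¥480000 + ¥118000 + ¥69000 + ¥9000 = ¥676000
  Exemption: 20% × (¥676000 − ¥236000) = ¥88000 ≥ ¥35000, so the exemption is fully phased out
  Base: ¥676000 − ¥0 = ¥676000
  ¥676000 × 17% = ¥114920

Ordinary income tax:
  ¥10000 × 10% = ¥1000
  ¥313000 × 14% = ¥43820
  ¥157000 × 19% = ¥29830
  → ¥74650
  Less low-income housing credit ¥73000 → ¥1650

¥114920 > ¥1650, so the shadow minimum tax is the binding amount.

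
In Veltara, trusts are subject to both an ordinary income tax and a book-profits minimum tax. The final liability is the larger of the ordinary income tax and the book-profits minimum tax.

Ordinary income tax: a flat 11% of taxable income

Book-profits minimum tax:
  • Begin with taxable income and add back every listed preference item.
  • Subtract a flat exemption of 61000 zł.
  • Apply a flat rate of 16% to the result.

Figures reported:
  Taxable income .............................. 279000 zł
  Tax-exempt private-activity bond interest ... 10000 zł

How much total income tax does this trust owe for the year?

36480 zł

Ordinary income tax:
  279000 zł × 11% = 30690 zł

Book-profits minimum tax:
  Adjusted income: 279000 zł + 10000 zł = 289000 zł
  Less exemption 61000 zł → base 228000 zł
  228000 zł × 16% = 36480 zł

36480 zł > 30690 zł, so the book-profits minimum tax is the binding amount.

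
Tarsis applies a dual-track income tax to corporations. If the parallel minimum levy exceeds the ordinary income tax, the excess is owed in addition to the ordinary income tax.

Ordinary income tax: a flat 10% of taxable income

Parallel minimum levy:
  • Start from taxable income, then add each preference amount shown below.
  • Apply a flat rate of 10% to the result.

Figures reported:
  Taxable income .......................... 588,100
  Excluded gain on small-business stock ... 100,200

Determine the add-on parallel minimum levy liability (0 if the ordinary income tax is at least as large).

Ordinary income tax:
  588,100 × 10% = 58,810

Parallel minimum levy:
  Adjusted income: 588,100 + 100,200 = 688,300
  688,300 × 10% = 68,830

Excess of parallel minimum levy over ordinary income tax: 68,830 − 58,810 = 10,020.

10,020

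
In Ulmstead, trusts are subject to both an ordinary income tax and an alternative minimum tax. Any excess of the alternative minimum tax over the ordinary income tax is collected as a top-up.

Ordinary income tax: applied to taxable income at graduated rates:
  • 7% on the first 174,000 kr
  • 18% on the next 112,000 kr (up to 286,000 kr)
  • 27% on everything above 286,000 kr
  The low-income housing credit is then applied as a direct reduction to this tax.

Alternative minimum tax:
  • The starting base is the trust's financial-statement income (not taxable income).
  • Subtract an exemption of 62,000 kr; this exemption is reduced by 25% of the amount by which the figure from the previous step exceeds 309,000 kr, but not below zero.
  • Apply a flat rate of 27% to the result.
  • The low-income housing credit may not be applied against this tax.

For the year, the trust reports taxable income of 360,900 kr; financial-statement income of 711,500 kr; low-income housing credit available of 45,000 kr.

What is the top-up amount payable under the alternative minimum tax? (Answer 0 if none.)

184,542 kr

Alternative minimum tax:
  Base (financial-statement income): 711,500 kr
  Exemption: 25% × (711,500 kr − 309,000 kr) = 100,625 kr ≥ 62,000 kr, so the exemption is fully phased out
  Base: 711,500 kr − 0 kr = 711,500 kr
  711,500 kr × 27% = 192,105 kr

Ordinary income tax:
  174,000 kr × 7% = 12,180 kr
  112,000 kr × 18% = 20,160 kr
  74,900 kr × 27% = 20,223 kr
  → 52,563 kr
  Less low-income housing credit 45,000 kr → 7,563 kr

Excess of alternative minimum tax over ordinary income tax: 192,105 kr − 7,563 kr = 184,542 kr.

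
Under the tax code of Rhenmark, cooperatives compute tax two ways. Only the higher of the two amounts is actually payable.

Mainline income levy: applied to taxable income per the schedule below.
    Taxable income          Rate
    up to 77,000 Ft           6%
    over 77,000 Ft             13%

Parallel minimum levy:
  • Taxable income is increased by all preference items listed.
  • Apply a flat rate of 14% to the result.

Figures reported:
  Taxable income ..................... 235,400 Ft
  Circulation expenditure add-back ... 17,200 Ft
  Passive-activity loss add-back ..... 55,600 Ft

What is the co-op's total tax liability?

43,148 Ft

Parallel minimum levy:
  Adjusted income: 235,400 Ft + 17,200 Ft + 55,600 Ft = 308,200 Ft
  308,200 Ft × 14% = 43,148 Ft

Mainline income levy:
  77,000 Ft × 6% = 4,620 Ft
  158,400 Ft × 13% = 20,592 Ft
  → 25,212 Ft

43,148 Ft > 25,212 Ft, so the parallel minimum levy is the binding amount.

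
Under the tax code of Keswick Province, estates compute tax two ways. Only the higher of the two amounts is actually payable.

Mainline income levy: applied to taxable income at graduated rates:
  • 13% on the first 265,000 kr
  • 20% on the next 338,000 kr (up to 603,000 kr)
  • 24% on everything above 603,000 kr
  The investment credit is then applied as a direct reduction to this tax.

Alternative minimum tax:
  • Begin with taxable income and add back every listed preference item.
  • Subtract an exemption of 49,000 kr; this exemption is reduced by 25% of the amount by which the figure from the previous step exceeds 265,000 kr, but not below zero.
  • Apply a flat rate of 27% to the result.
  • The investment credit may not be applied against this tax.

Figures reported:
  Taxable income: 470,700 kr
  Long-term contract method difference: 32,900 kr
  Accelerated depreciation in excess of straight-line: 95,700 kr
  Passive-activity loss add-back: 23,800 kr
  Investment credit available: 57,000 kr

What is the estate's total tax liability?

Mainline income levy:
  265,000 kr × 13% = 34,450 kr
  205,700 kr × 20% = 41,140 kr
  → 75,590 kr
  Less investment credit 57,000 kr → 18,590 kr

Alternative minimum tax:
  Adjusted income: 470,700 kr + 32,900 kr + 95,700 kr + 23,800 kr = 623,100 kr
  Exemption: 25% × (623,100 kr − 265,000 kr) = 89,525 kr ≥ 49,000 kr, so the exemption is fully phased out
  Base: 623,100 kr − 0 kr = 623,100 kr
  623,100 kr × 27% = 168,237 kr

168,237 kr > 18,590 kr, so the alternative minimum tax is the binding amount.

168,237 kr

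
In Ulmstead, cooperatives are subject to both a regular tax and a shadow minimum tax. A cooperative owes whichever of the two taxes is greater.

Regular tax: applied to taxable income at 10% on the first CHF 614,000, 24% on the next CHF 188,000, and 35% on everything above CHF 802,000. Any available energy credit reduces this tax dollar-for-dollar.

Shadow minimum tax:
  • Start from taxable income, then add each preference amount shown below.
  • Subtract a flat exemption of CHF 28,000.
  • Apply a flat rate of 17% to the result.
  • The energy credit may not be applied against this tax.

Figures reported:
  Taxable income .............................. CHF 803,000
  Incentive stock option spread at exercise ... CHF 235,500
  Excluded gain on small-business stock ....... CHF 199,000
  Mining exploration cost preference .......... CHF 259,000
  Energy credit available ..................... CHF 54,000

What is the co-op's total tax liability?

Shadow minimum tax:
  Adjusted income: CHF 803,000 + CHF 235,500 + CHF 199,000 + CHF 259,000 = CHF 1,496,500
  Less exemption CHF 28,000 → base CHF 1,468,500
  CHF 1,468,500 × 17% = CHF 249,645

Regular tax:
  CHF 614,000 × 10% = CHF 61,400
  CHF 188,000 × 24% = CHF 45,120
  CHF 1,000 × 35% = CHF 350
  → CHF 106,870
  Less energy credit CHF 54,000 → CHF 52,870

CHF 249,645 > CHF 52,870, so the shadow minimum tax is the binding amount.

CHF 249,645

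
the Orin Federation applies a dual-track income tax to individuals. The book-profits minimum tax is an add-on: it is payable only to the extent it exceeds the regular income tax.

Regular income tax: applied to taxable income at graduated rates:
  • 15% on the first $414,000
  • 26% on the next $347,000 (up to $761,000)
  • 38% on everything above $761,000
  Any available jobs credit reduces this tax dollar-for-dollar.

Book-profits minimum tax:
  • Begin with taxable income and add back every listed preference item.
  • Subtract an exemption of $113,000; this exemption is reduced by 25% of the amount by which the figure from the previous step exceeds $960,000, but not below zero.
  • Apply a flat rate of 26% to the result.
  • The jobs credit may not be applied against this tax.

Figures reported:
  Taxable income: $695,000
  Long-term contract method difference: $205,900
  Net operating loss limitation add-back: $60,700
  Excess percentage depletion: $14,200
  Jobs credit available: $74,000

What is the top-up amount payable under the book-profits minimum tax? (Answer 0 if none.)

$164,195

Book-profits minimum tax:
  Adjusted income: $695,000 + $205,900 + $60,700 + $14,200 = $975,800
  Exemption: $113,000 − 25% × ($975,800 − $960,000) = $113,000 − $3,950 = $109,050
  Base: $975,800 − $109,050 = $866,750
  $866,750 × 26% = $225,355

Regular income tax:
  $414,000 × 15% = $62,100
  $281,000 × 26% = $73,060
  → $135,160
  Less jobs credit $74,000 → $61,160

Excess of book-profits minimum tax over regular income tax: $225,355 − $61,160 = $164,195.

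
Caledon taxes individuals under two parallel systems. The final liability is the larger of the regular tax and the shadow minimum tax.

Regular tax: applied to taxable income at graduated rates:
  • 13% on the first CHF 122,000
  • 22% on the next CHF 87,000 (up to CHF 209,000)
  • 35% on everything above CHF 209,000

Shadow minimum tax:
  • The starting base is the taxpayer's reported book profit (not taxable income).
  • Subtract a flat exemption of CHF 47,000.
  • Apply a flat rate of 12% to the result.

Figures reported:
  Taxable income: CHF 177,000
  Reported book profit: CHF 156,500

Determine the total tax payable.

CHF 27,960

Shadow minimum tax:
  Base (reported book profit): CHF 156,500
  Less exemption CHF 47,000 → base CHF 109,500
  CHF 109,500 × 12% = CHF 13,140

Regular tax:
  CHF 122,000 × 13% = CHF 15,860
  CHF 55,000 × 22% = CHF 12,100
  → CHF 27,960

CHF 27,960 > CHF 13,140, so the regular tax governs.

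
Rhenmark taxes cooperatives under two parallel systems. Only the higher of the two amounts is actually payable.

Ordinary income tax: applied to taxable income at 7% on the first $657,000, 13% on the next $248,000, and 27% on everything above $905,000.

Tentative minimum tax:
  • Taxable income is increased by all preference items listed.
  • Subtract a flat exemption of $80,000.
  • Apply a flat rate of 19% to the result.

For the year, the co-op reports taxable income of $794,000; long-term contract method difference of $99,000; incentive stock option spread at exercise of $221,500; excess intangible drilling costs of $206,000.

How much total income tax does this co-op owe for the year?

Tentative minimum tax:
  Adjusted income: $794,000 + $99,000 + $221,500 + $206,000 = $1,320,500
  Less exemption $80,000 → base $1,240,500
  $1,240,500 × 19% = $235,695

Ordinary income tax:
  $657,000 × 7% = $45,990
  $137,000 × 13% = $17,810
  → $63,800

$235,695 > $63,800, so the tentative minimum tax is the binding amount.

$235,695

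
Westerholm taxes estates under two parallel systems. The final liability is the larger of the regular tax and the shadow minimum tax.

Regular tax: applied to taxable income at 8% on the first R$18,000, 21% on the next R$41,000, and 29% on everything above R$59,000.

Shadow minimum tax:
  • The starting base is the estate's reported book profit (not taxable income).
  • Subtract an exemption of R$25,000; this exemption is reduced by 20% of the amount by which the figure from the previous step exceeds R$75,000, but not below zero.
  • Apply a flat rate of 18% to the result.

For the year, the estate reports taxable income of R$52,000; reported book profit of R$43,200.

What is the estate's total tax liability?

Regular tax:
  R$18,000 × 8% = R$1,440
  R$34,000 × 21% = R$7,140
  → R$8,580

Shadow minimum tax:
  Base (reported book profit): R$43,200
  Exemption: R$43,200 ≤ R$75,000, so full R$25,000 applies
  Base: R$43,200 − R$25,000 = R$18,200
  R$18,200 × 18% = R$3,276

R$8,580 > R$3,276, so the regular tax governs.

R$8,580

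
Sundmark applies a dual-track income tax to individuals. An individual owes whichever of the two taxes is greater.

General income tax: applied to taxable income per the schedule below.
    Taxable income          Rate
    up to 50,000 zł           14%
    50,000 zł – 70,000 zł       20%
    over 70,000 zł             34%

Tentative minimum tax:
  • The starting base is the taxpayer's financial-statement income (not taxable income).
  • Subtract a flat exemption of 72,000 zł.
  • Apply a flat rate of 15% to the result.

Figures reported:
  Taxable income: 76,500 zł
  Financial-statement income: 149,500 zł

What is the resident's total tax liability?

13,210 zł

Tentative minimum tax:
  Base (financial-statement income): 149,500 zł
  Less exemption 72,000 zł → base 77,500 zł
  77,500 zł × 15% = 11,625 zł

General income tax:
  50,000 zł × 14% = 7,000 zł
  20,000 zł × 20% = 4,000 zł
  6,500 zł × 34% = 2,210 zł
  → 13,210 zł

13,210 zł > 11,625 zł, so the general income tax governs.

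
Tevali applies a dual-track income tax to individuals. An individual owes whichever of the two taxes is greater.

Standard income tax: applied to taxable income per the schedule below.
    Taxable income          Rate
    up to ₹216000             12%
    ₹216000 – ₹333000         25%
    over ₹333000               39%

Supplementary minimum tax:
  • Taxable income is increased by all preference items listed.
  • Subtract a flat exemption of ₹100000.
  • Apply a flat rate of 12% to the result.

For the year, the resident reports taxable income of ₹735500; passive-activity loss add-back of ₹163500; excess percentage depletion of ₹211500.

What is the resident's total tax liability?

Supplementary minimum tax:
  Adjusted income: ₹735500 + ₹163500 + ₹211500 = ₹1110500
  Less exemption ₹100000 → base ₹1010500
  ₹1010500 × 12% = ₹121260

Standard income tax:
  ₹216000 × 12% = ₹25920
  ₹117000 × 25% = ₹29250
  ₹402500 × 39% = ₹156975
  → ₹212145

₹212145 > ₹121260, so the standard income tax governs.

₹212145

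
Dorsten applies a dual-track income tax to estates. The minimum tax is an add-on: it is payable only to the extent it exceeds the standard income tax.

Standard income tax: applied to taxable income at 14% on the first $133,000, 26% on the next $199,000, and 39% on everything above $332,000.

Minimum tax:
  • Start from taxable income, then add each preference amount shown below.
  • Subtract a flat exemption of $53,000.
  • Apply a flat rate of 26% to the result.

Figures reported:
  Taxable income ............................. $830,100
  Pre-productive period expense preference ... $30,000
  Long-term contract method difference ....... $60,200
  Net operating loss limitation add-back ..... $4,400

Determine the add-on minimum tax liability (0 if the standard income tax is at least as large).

$0

Standard income tax:
  $133,000 × 14% = $18,620
  $199,000 × 26% = $51,740
  $498,100 × 39% = $194,259
  → $264,619

Minimum tax:
  Adjusted income: $830,100 + $30,000 + $60,200 + $4,400 = $924,700
  Less exemption $53,000 → base $871,700
  $871,700 × 26% = $226,642

$226,642 ≤ $264,619, so no add-on is due.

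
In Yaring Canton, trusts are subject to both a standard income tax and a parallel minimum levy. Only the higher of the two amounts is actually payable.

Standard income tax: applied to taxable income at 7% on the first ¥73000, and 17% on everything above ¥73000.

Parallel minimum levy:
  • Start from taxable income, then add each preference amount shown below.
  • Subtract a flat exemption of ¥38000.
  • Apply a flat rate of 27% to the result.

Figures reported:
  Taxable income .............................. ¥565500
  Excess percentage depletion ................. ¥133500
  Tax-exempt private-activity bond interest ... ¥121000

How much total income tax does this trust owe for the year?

¥211140

Parallel minimum levy:
  Adjusted income: ¥565500 + ¥133500 + ¥121000 = ¥820000
  Less exemption ¥38000 → base ¥782000
  ¥782000 × 27% = ¥211140

Standard income tax:
  ¥73000 × 7% = ¥5110
  ¥492500 × 17% = ¥83725
  → ¥88835

¥211140 > ¥88835, so the parallel minimum levy is the binding amount.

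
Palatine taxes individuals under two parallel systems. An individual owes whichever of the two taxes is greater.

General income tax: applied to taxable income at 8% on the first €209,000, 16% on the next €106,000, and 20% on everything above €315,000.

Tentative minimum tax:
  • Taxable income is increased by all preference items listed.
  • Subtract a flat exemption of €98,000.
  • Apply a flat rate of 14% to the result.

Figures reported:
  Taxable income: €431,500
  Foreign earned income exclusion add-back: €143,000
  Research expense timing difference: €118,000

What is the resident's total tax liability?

General income tax:
  €209,000 × 8% = €16,720
  €106,000 × 16% = €16,960
  €116,500 × 20% = €23,300
  → €56,980

Tentative minimum tax:
  Adjusted income: €431,500 + €143,000 + €118,000 = €692,500
  Less exemption €98,000 → base €594,500
  €594,500 × 14% = €83,230

€83,230 > €56,980, so the tentative minimum tax is the binding amount.

€83,230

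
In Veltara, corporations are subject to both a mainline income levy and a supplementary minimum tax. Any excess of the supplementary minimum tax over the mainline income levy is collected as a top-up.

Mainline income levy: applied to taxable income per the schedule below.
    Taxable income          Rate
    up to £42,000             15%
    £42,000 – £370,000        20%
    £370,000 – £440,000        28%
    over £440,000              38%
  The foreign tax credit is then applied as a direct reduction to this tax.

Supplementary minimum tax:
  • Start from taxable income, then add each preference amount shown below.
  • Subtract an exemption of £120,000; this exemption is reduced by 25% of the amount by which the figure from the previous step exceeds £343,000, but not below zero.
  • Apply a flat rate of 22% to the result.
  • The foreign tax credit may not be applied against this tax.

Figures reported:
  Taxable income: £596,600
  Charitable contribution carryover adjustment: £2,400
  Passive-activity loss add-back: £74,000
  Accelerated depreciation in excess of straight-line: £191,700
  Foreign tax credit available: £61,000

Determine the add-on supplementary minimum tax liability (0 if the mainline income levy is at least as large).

Supplementary minimum tax:
  Adjusted income: £596,600 + £2,400 + £74,000 + £191,700 = £864,700
  Exemption: 25% × (£864,700 − £343,000) = £130,425 ≥ £120,000, so the exemption is fully phased out
  Base: £864,700 − £0 = £864,700
  £864,700 × 22% = £190,234

Mainline income levy:
  £42,000 × 15% = £6,300
  £328,000 × 20% = £65,600
  £70,000 × 28% = £19,600
  £156,600 × 38% = £59,508
  → £151,008
  Less foreign tax credit £61,000 → £90,008

Excess of supplementary minimum tax over mainline income levy: £190,234 − £90,008 = £100,226.

£100,226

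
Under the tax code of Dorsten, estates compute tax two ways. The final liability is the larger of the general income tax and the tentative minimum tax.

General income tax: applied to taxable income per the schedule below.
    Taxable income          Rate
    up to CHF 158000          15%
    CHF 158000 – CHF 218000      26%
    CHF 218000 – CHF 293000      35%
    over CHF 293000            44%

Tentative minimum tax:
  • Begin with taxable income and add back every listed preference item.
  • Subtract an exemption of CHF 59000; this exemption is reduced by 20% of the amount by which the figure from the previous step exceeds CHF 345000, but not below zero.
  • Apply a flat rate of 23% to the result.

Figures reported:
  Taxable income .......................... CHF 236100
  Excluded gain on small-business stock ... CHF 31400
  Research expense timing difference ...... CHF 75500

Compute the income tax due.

General income tax:
  CHF 158000 × 15% = CHF 23700
  CHF 60000 × 26% = CHF 15600
  CHF 18100 × 35% = CHF 6335
  → CHF 45635

Tentative minimum tax:
  Adjusted income: CHF 236100 + CHF 31400 + CHF 75500 = CHF 343000
  Exemption: CHF 343000 ≤ CHF 345000, so full CHF 59000 applies
  Base: CHF 343000 − CHF 59000 = CHF 284000
  CHF 284000 × 23% = CHF 65320

CHF 65320 > CHF 45635, so the tentative minimum tax is the binding amount.

CHF 65320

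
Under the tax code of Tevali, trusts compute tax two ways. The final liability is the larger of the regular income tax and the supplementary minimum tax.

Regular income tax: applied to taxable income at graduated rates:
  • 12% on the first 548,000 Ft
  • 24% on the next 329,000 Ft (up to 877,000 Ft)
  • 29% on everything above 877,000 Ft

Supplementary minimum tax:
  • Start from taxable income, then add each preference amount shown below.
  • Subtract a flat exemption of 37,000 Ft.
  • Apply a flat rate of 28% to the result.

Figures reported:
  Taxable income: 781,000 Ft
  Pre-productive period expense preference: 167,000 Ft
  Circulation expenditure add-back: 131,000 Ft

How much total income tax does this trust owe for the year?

291,760 Ft

Supplementary minimum tax:
  Adjusted income: 781,000 Ft + 167,000 Ft + 131,000 Ft = 1,079,000 Ft
  Less exemption 37,000 Ft → base 1,042,000 Ft
  1,042,000 Ft × 28% = 291,760 Ft

Regular income tax:
  548,000 Ft × 12% = 65,760 Ft
  233,000 Ft × 24% = 55,920 Ft
  → 121,680 Ft

291,760 Ft > 121,680 Ft, so the supplementary minimum tax is the binding amount.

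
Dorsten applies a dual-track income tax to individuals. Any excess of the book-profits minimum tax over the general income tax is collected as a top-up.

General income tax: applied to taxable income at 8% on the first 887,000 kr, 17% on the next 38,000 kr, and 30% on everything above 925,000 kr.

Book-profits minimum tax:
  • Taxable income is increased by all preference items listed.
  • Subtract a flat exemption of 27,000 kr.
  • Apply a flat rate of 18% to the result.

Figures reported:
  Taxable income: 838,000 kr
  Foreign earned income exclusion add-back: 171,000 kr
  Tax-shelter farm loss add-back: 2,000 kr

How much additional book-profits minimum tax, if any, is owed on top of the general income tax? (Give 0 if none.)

110,080 kr

General income tax:
  838,000 kr × 8% = 67,040 kr

Book-profits minimum tax:
  Adjusted income: 838,000 kr + 171,000 kr + 2,000 kr = 1,011,000 kr
  Less exemption 27,000 kr → base 984,000 kr
  984,000 kr × 18% = 177,120 kr

Excess of book-profits minimum tax over general income tax: 177,120 kr − 67,040 kr = 110,080 kr.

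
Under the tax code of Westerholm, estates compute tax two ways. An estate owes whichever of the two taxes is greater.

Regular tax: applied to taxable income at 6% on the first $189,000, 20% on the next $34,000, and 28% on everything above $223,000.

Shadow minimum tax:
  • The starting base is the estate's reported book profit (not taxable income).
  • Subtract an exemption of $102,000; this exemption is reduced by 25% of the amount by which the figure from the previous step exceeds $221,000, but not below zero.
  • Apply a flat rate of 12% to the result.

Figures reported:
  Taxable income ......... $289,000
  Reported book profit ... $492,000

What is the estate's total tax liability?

$54,930

Shadow minimum tax:
  Base (reported book profit): $492,000
  Exemption: $102,000 − 25% × ($492,000 − $221,000) = $102,000 − $67,750 = $34,250
  Base: $492,000 − $34,250 = $457,750
  $457,750 × 12% = $54,930

Regular tax:
  $189,000 × 6% = $11,340
  $34,000 × 20% = $6,800
  $66,000 × 28% = $18,480
  → $36,620

$54,930 > $36,620, so the shadow minimum tax is the binding amount.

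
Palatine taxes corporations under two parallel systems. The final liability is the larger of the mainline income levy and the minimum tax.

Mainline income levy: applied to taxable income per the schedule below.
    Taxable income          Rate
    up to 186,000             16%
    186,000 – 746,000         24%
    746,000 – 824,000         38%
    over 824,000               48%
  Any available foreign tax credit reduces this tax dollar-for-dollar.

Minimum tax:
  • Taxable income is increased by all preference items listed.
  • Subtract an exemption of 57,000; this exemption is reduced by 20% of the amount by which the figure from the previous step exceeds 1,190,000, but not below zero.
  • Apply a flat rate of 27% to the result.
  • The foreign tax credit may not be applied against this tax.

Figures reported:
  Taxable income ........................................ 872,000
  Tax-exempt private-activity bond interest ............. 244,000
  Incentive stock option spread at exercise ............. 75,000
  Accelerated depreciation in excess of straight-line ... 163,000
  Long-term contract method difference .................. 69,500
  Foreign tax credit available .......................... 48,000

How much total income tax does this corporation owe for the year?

Mainline income levy:
  186,000 × 16% = 29,760
  560,000 × 24% = 134,400
  78,000 × 38% = 29,640
  48,000 × 48% = 23,040
  → 216,840
  Less foreign tax credit 48,000 → 168,840

Minimum tax:
  Adjusted income: 872,000 + 244,000 + 75,000 + 163,000 + 69,500 = 1,423,500
  Exemption: 57,000 − 20% × (1,423,500 − 1,190,000) = 57,000 − 46,700 = 10,300
  Base: 1,423,500 − 10,300 = 1,413,200
  1,413,200 × 27% = 381,564

381,564 > 168,840, so the minimum tax is the binding amount.

381,564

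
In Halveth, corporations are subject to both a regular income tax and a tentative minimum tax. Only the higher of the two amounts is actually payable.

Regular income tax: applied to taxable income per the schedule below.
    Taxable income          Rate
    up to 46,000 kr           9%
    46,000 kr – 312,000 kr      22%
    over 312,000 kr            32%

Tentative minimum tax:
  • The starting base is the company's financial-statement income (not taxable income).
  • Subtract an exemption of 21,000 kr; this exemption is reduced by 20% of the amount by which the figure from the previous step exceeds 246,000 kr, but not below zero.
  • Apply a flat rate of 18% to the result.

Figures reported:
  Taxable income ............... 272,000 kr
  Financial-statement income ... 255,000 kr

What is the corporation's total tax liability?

Regular income tax:
  46,000 kr × 9% = 4,140 kr
  226,000 kr × 22% = 49,720 kr
  → 53,860 kr

Tentative minimum tax:
  Base (financial-statement income): 255,000 kr
  Exemption: 21,000 kr − 20% × (255,000 kr − 246,000 kr) = 21,000 kr − 1,800 kr = 19,200 kr
  Base: 255,000 kr − 19,200 kr = 235,800 kr
  235,800 kr × 18% = 42,444 kr

53,860 kr > 42,444 kr, so the regular income tax governs.

53,860 kr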